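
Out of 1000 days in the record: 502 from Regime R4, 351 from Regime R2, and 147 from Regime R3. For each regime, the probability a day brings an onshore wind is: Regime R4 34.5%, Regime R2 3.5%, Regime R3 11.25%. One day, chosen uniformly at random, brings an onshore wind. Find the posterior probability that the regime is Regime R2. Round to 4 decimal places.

Prior × likelihood for each hypothesis:
  Regime R4: 0.502 × 0.345 = 0.17319
  Regime R2: 0.351 × 0.035 = 0.012285
  Regime R3: 0.147 × 0.1125 = 0.0165375
Sum = 0.2020125.
P(Regime R2 | evidence) = 0.012285 / 0.2020125 ≈ 0.0608.

0.0608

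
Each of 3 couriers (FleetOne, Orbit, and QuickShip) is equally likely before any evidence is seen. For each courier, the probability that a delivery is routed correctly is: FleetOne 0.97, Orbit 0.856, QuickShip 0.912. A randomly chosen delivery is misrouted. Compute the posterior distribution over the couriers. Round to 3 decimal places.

Taking complements, P(misrouted | each) = FleetOne 0.03, Orbit 0.144, QuickShip 0.088.
With a uniform prior (1/3 each), posterior ∝ likelihood:
  FleetOne: 0.03
  Orbit: 0.144
  QuickShip: 0.088
Total = 0.262.
P(FleetOne | misrouted) = 0.03/0.262 ≈ 0.115
P(Orbit | misrouted) = 0.144/0.262 ≈ 0.550
P(QuickShip | misrouted) = 0.088/0.262 ≈ 0.336

FleetOne 0.115, Orbit 0.550, QuickShip 0.336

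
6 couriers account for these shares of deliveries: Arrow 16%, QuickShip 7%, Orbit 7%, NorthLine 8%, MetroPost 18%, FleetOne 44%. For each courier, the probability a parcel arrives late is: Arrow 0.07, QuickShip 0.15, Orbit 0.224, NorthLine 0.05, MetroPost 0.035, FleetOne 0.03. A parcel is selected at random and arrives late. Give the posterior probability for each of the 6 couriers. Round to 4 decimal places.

Arrow 0.1840, QuickShip 0.1725, Orbit 0.2576, NorthLine 0.0657, MetroPost 0.1035, FleetOne 0.2168

Compute prior × likelihood for every hypothesis:
  Arrow: 0.16 × 0.07 = 0.0112
  QuickShip: 0.07 × 0.15 = 0.0105
  Orbit: 0.07 × 0.224 = 0.01568
  NorthLine: 0.08 × 0.05 = 0.004
  MetroPost: 0.18 × 0.035 = 0.0063
  FleetOne: 0.44 × 0.03 = 0.0132
Normalizing constant = 0.06088.
P(Arrow | late) = 0.0112/0.06088 ≈ 0.1840
P(QuickShip | late) = 0.0105/0.06088 ≈ 0.1725
P(Orbit | late) = 0.01568/0.06088 ≈ 0.2576
P(NorthLine | late) = 0.004/0.06088 ≈ 0.0657
P(MetroPost | late) = 0.0063/0.06088 ≈ 0.1035
P(FleetOne | late) = 0.0132/0.06088 ≈ 0.2168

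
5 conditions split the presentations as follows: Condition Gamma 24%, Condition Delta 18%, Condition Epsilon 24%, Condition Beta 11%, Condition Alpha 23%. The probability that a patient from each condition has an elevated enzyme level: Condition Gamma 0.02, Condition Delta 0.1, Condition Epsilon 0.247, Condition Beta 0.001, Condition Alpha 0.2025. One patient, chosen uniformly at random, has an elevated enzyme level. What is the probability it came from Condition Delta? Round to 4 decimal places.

Unnormalized posteriors (prior × likelihood):
  Condition Gamma: 0.24 × 0.02 = 0.0048
  Condition Delta: 0.18 × 0.1 = 0.018
  Condition Epsilon: 0.24 × 0.247 = 0.05928
  Condition Beta: 0.11 × 0.001 = 0.00011
  Condition Alpha: 0.23 × 0.2025 = 0.046575
Normalizing constant = 0.128765.
P(Condition Delta | evidence) = 0.018 / 0.128765 ≈ 0.1398.

0.1398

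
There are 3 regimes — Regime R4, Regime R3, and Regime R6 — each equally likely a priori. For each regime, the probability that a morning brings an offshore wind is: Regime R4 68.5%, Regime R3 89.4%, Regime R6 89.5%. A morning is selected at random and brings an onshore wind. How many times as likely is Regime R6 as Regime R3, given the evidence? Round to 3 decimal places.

Taking complements, P(onshore | each) = Regime R4 0.315, Regime R3 0.106, Regime R6 0.105.
Since the prior is uniform, the posterior is proportional to the likelihood:
  Regime R4: 0.315
  Regime R3: 0.106
  Regime R6: 0.105
Normalizing constant = 0.526.
The ratio is 0.105 / 0.106 (the normalizer cancels) = 0.991.

0.991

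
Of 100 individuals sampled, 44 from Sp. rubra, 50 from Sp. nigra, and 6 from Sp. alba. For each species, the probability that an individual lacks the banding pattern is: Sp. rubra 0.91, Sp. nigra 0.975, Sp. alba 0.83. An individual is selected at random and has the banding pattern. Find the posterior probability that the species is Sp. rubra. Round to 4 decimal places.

Taking complements, P(banded | each) = Sp. rubra 0.09, Sp. nigra 0.025, Sp. alba 0.17.
Unnormalized posteriors (prior × likelihood):
  Sp. rubra: 0.44 × 0.09 = 0.0396
  Sp. nigra: 0.5 × 0.025 = 0.0125
  Sp. alba: 0.06 × 0.17 = 0.0102
Sum = 0.0623.
P(Sp. rubra | evidence) = 0.0396 / 0.0623 ≈ 0.6356.

0.6356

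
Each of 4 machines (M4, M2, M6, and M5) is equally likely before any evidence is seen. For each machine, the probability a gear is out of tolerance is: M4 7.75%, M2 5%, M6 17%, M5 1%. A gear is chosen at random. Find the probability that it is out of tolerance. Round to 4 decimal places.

With a uniform prior (1/4 each), posterior ∝ likelihood:
  M4: 0.0775
  M2: 0.05
  M6: 0.17
  M5: 0.01
P(oversize) = (1/4) × (0.0775 + 0.05 + 0.17 + 0.01) = 0.3075/4 ≈ 0.0769.

0.0769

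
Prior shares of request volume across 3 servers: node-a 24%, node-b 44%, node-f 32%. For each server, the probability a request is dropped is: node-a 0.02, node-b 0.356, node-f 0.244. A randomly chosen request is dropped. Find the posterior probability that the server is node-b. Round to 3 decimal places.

0.654

Compute prior × likelihood for every hypothesis:
  node-a: 0.24 × 0.02 = 0.0048
  node-b: 0.44 × 0.356 = 0.15664
  node-f: 0.32 × 0.244 = 0.07808
Total = 0.23952.
P(node-b | evidence) = 0.15664 / 0.23952 ≈ 0.654.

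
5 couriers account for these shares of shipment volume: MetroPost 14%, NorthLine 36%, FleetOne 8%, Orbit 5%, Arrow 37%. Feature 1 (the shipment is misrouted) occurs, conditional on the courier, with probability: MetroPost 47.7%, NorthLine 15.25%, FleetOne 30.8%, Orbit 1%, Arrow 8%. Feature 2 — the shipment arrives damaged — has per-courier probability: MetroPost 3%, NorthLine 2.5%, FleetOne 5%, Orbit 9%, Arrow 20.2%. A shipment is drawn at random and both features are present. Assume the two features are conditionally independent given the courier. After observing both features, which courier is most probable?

By Bayes' rule, posterior ∝ prior × likelihood:
  MetroPost: 0.14 × 0.477 × 0.03 = 0.0020034
  NorthLine: 0.36 × 0.1525 × 0.025 = 0.0013725
  FleetOne: 0.08 × 0.308 × 0.05 = 0.001232
  Orbit: 0.05 × 0.01 × 0.09 = 0.000045
  Arrow: 0.37 × 0.08 × 0.202 = 0.0059792
Sum = 0.0106321.
Largest term belongs to Arrow, so Arrow is most probable.

Arrow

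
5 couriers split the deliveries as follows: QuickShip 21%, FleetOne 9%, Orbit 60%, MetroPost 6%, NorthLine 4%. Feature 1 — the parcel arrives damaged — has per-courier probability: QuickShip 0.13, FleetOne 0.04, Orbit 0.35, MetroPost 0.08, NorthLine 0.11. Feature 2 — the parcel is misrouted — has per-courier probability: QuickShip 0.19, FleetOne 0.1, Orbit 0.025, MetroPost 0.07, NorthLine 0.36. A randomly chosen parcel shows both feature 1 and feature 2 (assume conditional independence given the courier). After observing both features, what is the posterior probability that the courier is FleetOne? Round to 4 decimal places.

Compute prior × likelihood for every hypothesis:
  QuickShip: 0.21 × 0.13 × 0.19 = 0.005187
  FleetOne: 0.09 × 0.04 × 0.1 = 0.00036
  Orbit: 0.6 × 0.35 × 0.025 = 0.00525
  MetroPost: 0.06 × 0.08 × 0.07 = 0.000336
  NorthLine: 0.04 × 0.11 × 0.36 = 0.001584
Sum = 0.012717.
P(FleetOne | evidence) = 0.00036 / 0.012717 ≈ 0.0283.

0.0283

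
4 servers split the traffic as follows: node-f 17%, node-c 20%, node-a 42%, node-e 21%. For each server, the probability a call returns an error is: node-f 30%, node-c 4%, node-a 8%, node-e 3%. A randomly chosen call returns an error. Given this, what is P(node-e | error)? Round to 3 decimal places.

Unnormalized posteriors (prior × likelihood):
  node-f: 0.17 × 0.3 = 0.051
  node-c: 0.2 × 0.04 = 0.008
  node-a: 0.42 × 0.08 = 0.0336
  node-e: 0.21 × 0.03 = 0.0063
Total = 0.0989.
P(node-e | evidence) = 0.0063 / 0.0989 ≈ 0.064.

0.064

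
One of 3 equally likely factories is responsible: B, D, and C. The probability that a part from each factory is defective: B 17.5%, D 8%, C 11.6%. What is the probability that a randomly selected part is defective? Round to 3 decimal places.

With a uniform prior (1/3 each), posterior ∝ likelihood:
  B: 0.175
  D: 0.08
  C: 0.116
P(defective) = (1/3) × (0.175 + 0.08 + 0.116) = 0.371/3 ≈ 0.124.

0.124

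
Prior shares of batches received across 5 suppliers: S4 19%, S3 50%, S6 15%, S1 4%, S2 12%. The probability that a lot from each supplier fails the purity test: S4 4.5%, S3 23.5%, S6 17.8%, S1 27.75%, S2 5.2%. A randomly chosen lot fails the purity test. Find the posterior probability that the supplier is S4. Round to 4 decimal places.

0.0503

By Bayes' rule, posterior ∝ prior × likelihood:
  S4: 0.19 × 0.045 = 0.00855
  S3: 0.5 × 0.235 = 0.1175
  S6: 0.15 × 0.178 = 0.0267
  S1: 0.04 × 0.2775 = 0.0111
  S2: 0.12 × 0.052 = 0.00624
Sum = 0.17009.
P(S4 | evidence) = 0.00855 / 0.17009 ≈ 0.0503.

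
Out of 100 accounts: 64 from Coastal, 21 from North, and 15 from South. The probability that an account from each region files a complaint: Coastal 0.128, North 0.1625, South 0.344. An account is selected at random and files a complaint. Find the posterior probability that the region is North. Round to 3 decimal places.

Unnormalized posteriors (prior × likelihood):
  Coastal: 0.64 × 0.128 = 0.08192
  North: 0.21 × 0.1625 = 0.034125
  South: 0.15 × 0.344 = 0.0516
Total = 0.167645.
P(North | evidence) = 0.034125 / 0.167645 ≈ 0.204.

0.204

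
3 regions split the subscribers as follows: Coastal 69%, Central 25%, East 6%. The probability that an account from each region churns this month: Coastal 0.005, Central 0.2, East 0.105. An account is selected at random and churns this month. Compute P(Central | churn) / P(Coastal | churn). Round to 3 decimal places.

14.493

Unnormalized posteriors (prior × likelihood):
  Coastal: 0.69 × 0.005 = 0.00345
  Central: 0.25 × 0.2 = 0.05
  East: 0.06 × 0.105 = 0.0063
Total = 0.05975.
The ratio is 0.05 / 0.00345 (the normalizer cancels) = 14.493.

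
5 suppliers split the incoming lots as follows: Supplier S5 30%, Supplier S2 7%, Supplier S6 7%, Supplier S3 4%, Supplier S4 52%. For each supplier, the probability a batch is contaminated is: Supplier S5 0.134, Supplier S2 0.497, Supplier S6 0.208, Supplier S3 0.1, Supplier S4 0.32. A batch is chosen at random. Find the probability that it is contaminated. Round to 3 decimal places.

Prior × likelihood for each hypothesis:
  Supplier S5: 0.3 × 0.134 = 0.0402
  Supplier S2: 0.07 × 0.497 = 0.03479
  Supplier S6: 0.07 × 0.208 = 0.01456
  Supplier S3: 0.04 × 0.1 = 0.004
  Supplier S4: 0.52 × 0.32 = 0.1664
P(contaminated) = 0.0402 + 0.03479 + 0.01456 + 0.004 + 0.1664 = 0.25995 → 0.260.

0.260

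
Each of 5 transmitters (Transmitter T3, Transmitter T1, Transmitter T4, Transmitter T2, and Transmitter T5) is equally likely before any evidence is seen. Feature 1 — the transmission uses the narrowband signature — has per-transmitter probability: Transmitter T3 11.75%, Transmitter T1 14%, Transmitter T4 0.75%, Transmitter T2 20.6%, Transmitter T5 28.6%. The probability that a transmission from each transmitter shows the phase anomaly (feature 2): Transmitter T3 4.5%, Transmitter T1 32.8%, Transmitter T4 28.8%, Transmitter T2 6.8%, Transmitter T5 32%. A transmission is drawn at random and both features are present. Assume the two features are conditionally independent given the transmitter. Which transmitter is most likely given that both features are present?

Transmitter T5

Since the prior is uniform, the posterior is proportional to the likelihood:
  Transmitter T3: 0.1175 × 0.045 = 0.0052875
  Transmitter T1: 0.14 × 0.328 = 0.04592
  Transmitter T4: 0.0075 × 0.288 = 0.00216
  Transmitter T2: 0.206 × 0.068 = 0.014008
  Transmitter T5: 0.286 × 0.32 = 0.09152
Sum = 0.1588955.
Largest term belongs to Transmitter T5, so Transmitter T5 is most probable.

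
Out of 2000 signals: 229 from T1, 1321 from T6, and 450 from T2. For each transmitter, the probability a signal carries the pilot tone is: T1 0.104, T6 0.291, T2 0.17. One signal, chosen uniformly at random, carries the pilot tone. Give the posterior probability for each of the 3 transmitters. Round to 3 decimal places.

By Bayes' rule, posterior ∝ prior × likelihood:
  T1: 0.1145 × 0.104 = 0.011908
  T6: 0.6605 × 0.291 = 0.1922055
  T2: 0.225 × 0.17 = 0.03825
Normalizing constant = 0.2423635.
P(T1 | pilot) = 0.011908/0.2423635 ≈ 0.049
P(T6 | pilot) = 0.1922055/0.2423635 ≈ 0.793
P(T2 | pilot) = 0.03825/0.2423635 ≈ 0.158

T1 0.049, T6 0.793, T2 0.158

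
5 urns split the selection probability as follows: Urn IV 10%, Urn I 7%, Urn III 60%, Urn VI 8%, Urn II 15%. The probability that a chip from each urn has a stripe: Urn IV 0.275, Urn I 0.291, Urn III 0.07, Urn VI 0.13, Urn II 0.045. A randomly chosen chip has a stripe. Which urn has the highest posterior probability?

Urn III

Compute prior × likelihood for every hypothesis:
  Urn IV: 0.1 × 0.275 = 0.0275
  Urn I: 0.07 × 0.291 = 0.02037
  Urn III: 0.6 × 0.07 = 0.042
  Urn VI: 0.08 × 0.13 = 0.0104
  Urn II: 0.15 × 0.045 = 0.00675
Total = 0.10702.
Largest term belongs to Urn III, so Urn III is most probable.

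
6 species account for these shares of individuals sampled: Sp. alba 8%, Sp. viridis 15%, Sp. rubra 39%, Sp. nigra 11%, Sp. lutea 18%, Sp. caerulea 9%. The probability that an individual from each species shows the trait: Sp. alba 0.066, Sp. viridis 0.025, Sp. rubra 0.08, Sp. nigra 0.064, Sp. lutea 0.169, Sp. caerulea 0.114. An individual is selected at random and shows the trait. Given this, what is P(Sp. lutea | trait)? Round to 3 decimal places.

0.346

By Bayes' rule, posterior ∝ prior × likelihood:
  Sp. alba: 0.08 × 0.066 = 0.00528
  Sp. viridis: 0.15 × 0.025 = 0.00375
  Sp. rubra: 0.39 × 0.08 = 0.0312
  Sp. nigra: 0.11 × 0.064 = 0.00704
  Sp. lutea: 0.18 × 0.169 = 0.03042
  Sp. caerulea: 0.09 × 0.114 = 0.01026
Total = 0.08795.
P(Sp. lutea | evidence) = 0.03042 / 0.08795 ≈ 0.346.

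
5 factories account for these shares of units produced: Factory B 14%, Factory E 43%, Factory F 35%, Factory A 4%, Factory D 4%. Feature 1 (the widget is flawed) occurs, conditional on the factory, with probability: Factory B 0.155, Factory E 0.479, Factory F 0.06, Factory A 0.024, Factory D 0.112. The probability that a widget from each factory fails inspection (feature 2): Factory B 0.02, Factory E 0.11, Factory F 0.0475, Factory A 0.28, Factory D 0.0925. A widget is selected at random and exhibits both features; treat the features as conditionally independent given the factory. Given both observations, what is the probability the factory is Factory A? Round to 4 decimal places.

By Bayes' rule, posterior ∝ prior × likelihood:
  Factory B: 0.14 × 0.155 × 0.02 = 0.000434
  Factory E: 0.43 × 0.479 × 0.11 = 0.0226567
  Factory F: 0.35 × 0.06 × 0.0475 = 0.0009975
  Factory A: 0.04 × 0.024 × 0.28 = 0.0002688
  Factory D: 0.04 × 0.112 × 0.0925 = 0.0004144
Normalizing constant = 0.0247714.
P(Factory A | evidence) = 0.0002688 / 0.0247714 ≈ 0.0109.

0.0109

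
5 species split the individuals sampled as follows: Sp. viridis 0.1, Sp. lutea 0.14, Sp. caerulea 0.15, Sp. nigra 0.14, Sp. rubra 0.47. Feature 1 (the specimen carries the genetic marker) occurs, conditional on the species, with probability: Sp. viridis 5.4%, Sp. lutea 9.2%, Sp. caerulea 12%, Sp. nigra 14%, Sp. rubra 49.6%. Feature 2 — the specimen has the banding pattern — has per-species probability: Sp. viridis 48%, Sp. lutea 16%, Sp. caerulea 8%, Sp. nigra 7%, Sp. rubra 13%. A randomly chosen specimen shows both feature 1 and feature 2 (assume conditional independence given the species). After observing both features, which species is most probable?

Unnormalized posteriors (prior × likelihood):
  Sp. viridis: 0.1 × 0.054 × 0.48 = 0.002592
  Sp. lutea: 0.14 × 0.092 × 0.16 = 0.0020608
  Sp. caerulea: 0.15 × 0.12 × 0.08 = 0.00144
  Sp. nigra: 0.14 × 0.14 × 0.07 = 0.001372
  Sp. rubra: 0.47 × 0.496 × 0.13 = 0.0303056
Total = 0.0377704.
Largest term belongs to Sp. rubra, so Sp. rubra is most probable.

Sp. rubra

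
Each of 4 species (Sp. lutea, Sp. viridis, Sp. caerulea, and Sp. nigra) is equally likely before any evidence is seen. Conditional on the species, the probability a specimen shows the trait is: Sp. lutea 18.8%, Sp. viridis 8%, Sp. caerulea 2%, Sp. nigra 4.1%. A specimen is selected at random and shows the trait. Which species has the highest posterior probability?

With a uniform prior (1/4 each), posterior ∝ likelihood:
  Sp. lutea: 0.188
  Sp. viridis: 0.08
  Sp. caerulea: 0.02
  Sp. nigra: 0.041
Sum = 0.329.
Largest term belongs to Sp. lutea, so Sp. lutea is most probable.

Sp. lutea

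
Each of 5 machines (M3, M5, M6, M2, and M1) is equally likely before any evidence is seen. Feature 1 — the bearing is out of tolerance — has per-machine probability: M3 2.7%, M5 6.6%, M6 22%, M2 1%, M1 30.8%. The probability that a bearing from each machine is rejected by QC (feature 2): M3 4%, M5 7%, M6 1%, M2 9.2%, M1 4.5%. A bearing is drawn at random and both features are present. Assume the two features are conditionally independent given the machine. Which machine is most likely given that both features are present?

With a uniform prior (1/5 each), posterior ∝ likelihood:
  M3: 0.027 × 0.04 = 0.00108
  M5: 0.066 × 0.07 = 0.00462
  M6: 0.22 × 0.01 = 0.0022
  M2: 0.01 × 0.092 = 0.00092
  M1: 0.308 × 0.045 = 0.01386
Sum = 0.02268.
Largest term belongs to M1, so M1 is most probable.

M1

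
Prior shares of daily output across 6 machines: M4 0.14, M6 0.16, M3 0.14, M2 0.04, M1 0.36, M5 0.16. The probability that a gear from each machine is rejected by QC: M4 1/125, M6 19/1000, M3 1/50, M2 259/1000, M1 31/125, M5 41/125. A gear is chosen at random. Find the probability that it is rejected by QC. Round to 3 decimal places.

0.159

By Bayes' rule, posterior ∝ prior × likelihood:
  M4: 0.14 × 0.008 = 0.00112
  M6: 0.16 × 0.019 = 0.00304
  M3: 0.14 × 0.02 = 0.0028
  M2: 0.04 × 0.259 = 0.01036
  M1: 0.36 × 0.248 = 0.08928
  M5: 0.16 × 0.328 = 0.05248
P(rejected) = 0.00112 + 0.00304 + 0.0028 + 0.01036 + 0.08928 + 0.05248 = 0.15908 → 0.159.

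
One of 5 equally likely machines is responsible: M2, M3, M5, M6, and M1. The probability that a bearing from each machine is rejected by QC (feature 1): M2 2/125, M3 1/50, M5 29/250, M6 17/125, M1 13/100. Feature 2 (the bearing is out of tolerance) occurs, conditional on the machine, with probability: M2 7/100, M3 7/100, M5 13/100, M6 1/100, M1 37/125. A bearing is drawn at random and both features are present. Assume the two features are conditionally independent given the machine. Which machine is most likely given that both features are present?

M1

Since the prior is uniform, the posterior is proportional to the likelihood:
  M2: 0.016 × 0.07 = 0.00112
  M3: 0.02 × 0.07 = 0.0014
  M5: 0.116 × 0.13 = 0.01508
  M6: 0.136 × 0.01 = 0.00136
  M1: 0.13 × 0.296 = 0.03848
Sum = 0.05744.
Largest term belongs to M1, so M1 is most probable.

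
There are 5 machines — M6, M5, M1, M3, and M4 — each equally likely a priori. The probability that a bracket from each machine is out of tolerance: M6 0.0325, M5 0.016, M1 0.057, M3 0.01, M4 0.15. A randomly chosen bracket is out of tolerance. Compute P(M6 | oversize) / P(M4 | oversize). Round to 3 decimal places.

0.217

With a uniform prior (1/5 each), posterior ∝ likelihood:
  M6: 0.0325
  M5: 0.016
  M1: 0.057
  M3: 0.01
  M4: 0.15
Total = 0.2655.
The ratio is 0.0325 / 0.15 (the normalizer cancels) = 0.217.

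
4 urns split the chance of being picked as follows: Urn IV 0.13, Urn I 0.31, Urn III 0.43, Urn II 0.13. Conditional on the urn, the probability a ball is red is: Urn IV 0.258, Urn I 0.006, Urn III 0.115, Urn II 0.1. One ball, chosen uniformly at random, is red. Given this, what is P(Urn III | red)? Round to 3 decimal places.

Prior × likelihood for each hypothesis:
  Urn IV: 0.13 × 0.258 = 0.03354
  Urn I: 0.31 × 0.006 = 0.00186
  Urn III: 0.43 × 0.115 = 0.04945
  Urn II: 0.13 × 0.1 = 0.013
Sum = 0.09785.
P(Urn III | evidence) = 0.04945 / 0.09785 ≈ 0.505.

0.505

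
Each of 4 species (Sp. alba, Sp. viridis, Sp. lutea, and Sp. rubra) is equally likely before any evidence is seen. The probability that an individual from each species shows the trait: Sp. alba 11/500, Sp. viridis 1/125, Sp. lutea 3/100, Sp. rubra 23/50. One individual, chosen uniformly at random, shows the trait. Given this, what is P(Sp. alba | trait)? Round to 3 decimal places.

With a uniform prior (1/4 each), posterior ∝ likelihood:
  Sp. alba: 0.022
  Sp. viridis: 0.008
  Sp. lutea: 0.03
  Sp. rubra: 0.46
Total = 0.52.
P(Sp. alba | evidence) = 0.022 / 0.52 ≈ 0.042.

0.042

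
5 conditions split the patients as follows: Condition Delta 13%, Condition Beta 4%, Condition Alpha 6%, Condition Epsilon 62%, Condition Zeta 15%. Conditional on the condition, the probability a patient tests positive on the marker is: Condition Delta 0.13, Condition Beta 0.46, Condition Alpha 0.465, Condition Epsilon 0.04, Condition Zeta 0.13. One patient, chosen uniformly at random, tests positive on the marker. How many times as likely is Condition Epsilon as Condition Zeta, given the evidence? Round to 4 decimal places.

Prior × likelihood for each hypothesis:
  Condition Delta: 0.13 × 0.13 = 0.0169
  Condition Beta: 0.04 × 0.46 = 0.0184
  Condition Alpha: 0.06 × 0.465 = 0.0279
  Condition Epsilon: 0.62 × 0.04 = 0.0248
  Condition Zeta: 0.15 × 0.13 = 0.0195
Sum = 0.1075.
The ratio is 0.0248 / 0.0195 (the normalizer cancels) = 1.2718.

1.2718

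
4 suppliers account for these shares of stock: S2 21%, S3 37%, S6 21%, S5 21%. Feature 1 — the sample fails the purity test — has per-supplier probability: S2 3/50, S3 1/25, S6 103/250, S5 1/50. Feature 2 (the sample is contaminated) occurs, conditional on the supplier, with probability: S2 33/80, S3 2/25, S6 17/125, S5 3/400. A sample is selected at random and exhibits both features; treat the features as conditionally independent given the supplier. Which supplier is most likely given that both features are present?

S6

By Bayes' rule, posterior ∝ prior × likelihood:
  S2: 0.21 × 0.06 × 0.4125 = 0.0051975
  S3: 0.37 × 0.04 × 0.08 = 0.001184
  S6: 0.21 × 0.412 × 0.136 = 0.01176672
  S5: 0.21 × 0.02 × 0.0075 = 0.0000315
Normalizing constant = 0.01817972.
Largest term belongs to S6, so S6 is most probable.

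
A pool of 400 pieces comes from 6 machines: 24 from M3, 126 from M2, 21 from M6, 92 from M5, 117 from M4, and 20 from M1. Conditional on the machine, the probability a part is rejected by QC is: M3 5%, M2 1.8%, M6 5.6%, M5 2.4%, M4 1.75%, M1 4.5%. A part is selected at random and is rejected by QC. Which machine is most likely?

M2

Unnormalized posteriors (prior × likelihood):
  M3: 0.06 × 0.05 = 0.003
  M2: 0.315 × 0.018 = 0.00567
  M6: 0.0525 × 0.056 = 0.00294
  M5: 0.23 × 0.024 = 0.00552
  M4: 0.2925 × 0.0175 = 0.00511875
  M1: 0.05 × 0.045 = 0.00225
Normalizing constant = 0.02449875.
Largest term belongs to M2, so M2 is most probable.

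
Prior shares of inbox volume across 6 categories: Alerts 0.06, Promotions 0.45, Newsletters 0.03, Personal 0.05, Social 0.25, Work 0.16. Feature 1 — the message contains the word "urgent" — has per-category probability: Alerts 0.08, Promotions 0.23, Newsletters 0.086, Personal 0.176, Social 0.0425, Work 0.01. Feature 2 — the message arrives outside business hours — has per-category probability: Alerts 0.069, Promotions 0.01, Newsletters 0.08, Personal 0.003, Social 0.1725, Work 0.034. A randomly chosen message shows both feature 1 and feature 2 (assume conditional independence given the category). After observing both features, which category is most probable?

Compute prior × likelihood for every hypothesis:
  Alerts: 0.06 × 0.08 × 0.069 = 0.0003312
  Promotions: 0.45 × 0.23 × 0.01 = 0.001035
  Newsletters: 0.03 × 0.086 × 0.08 = 0.0002064
  Personal: 0.05 × 0.176 × 0.003 = 0.0000264
  Social: 0.25 × 0.0425 × 0.1725 = 0.0018328125
  Work: 0.16 × 0.01 × 0.034 = 0.0000544
Sum = 0.0034862125.
Largest term belongs to Social, so Social is most probable.

Social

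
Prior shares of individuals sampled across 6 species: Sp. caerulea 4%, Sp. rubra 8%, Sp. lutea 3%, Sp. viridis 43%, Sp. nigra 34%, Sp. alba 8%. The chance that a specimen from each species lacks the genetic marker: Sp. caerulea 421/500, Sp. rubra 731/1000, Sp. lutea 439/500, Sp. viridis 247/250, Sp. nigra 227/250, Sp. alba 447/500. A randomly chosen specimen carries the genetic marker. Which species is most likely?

Sp. nigra

Taking complements, P(marker | each) = Sp. caerulea 0.158, Sp. rubra 0.269, Sp. lutea 0.122, Sp. viridis 0.012, Sp. nigra 0.092, Sp. alba 0.106.
Compute prior × likelihood for every hypothesis:
  Sp. caerulea: 0.04 × 0.158 = 0.00632
  Sp. rubra: 0.08 × 0.269 = 0.02152
  Sp. lutea: 0.03 × 0.122 = 0.00366
  Sp. viridis: 0.43 × 0.012 = 0.00516
  Sp. nigra: 0.34 × 0.092 = 0.03128
  Sp. alba: 0.08 × 0.106 = 0.00848
Total = 0.07642.
Largest term belongs to Sp. nigra, so Sp. nigra is most probable.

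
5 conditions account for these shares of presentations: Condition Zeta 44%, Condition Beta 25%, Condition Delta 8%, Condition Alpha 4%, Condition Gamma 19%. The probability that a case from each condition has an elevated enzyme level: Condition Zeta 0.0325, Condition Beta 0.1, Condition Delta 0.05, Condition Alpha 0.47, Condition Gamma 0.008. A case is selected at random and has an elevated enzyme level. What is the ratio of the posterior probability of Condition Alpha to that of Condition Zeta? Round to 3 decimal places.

Unnormalized posteriors (prior × likelihood):
  Condition Zeta: 0.44 × 0.0325 = 0.0143
  Condition Beta: 0.25 × 0.1 = 0.025
  Condition Delta: 0.08 × 0.05 = 0.004
  Condition Alpha: 0.04 × 0.47 = 0.0188
  Condition Gamma: 0.19 × 0.008 = 0.00152
Sum = 0.06362.
The ratio is 0.0188 / 0.0143 (the normalizer cancels) = 1.315.

1.315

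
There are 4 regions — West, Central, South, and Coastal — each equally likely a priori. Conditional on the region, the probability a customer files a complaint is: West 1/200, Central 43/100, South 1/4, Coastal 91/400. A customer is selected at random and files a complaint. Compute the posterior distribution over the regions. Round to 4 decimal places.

West 0.0055, Central 0.4712, South 0.2740, Coastal 0.2493

With a uniform prior (1/4 each), posterior ∝ likelihood:
  West: 0.005
  Central: 0.43
  South: 0.25
  Coastal: 0.2275
Total = 0.9125.
P(West | complaint) = 0.005/0.9125 ≈ 0.0055
P(Central | complaint) = 0.43/0.9125 ≈ 0.4712
P(South | complaint) = 0.25/0.9125 ≈ 0.2740
P(Coastal | complaint) = 0.2275/0.9125 ≈ 0.2493
(Check: 0.0055+0.4712+0.2740+0.2493 = 1.0000.)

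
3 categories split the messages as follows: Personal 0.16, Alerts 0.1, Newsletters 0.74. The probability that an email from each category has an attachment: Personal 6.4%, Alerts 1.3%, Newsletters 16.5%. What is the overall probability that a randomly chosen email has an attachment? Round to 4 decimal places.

0.1336

Unnormalized posteriors (prior × likelihood):
  Personal: 0.16 × 0.064 = 0.01024
  Alerts: 0.1 × 0.013 = 0.0013
  Newsletters: 0.74 × 0.165 = 0.1221
P(attachment) = 0.01024 + 0.0013 + 0.1221 = 0.13364 → 0.1336.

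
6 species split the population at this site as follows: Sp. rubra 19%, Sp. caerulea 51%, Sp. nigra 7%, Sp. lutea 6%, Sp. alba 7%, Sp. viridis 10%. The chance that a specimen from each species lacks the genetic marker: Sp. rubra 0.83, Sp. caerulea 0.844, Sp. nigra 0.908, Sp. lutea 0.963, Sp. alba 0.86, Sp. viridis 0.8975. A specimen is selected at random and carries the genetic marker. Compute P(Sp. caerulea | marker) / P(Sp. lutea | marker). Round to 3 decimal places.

Taking complements, P(marker | each) = Sp. rubra 0.17, Sp. caerulea 0.156, Sp. nigra 0.092, Sp. lutea 0.037, Sp. alba 0.14, Sp. viridis 0.1025.
Compute prior × likelihood for every hypothesis:
  Sp. rubra: 0.19 × 0.17 = 0.0323
  Sp. caerulea: 0.51 × 0.156 = 0.07956
  Sp. nigra: 0.07 × 0.092 = 0.00644
  Sp. lutea: 0.06 × 0.037 = 0.00222
  Sp. alba: 0.07 × 0.14 = 0.0098
  Sp. viridis: 0.1 × 0.1025 = 0.01025
Total = 0.14057.
The ratio is 0.07956 / 0.00222 (the normalizer cancels) = 35.838.

35.838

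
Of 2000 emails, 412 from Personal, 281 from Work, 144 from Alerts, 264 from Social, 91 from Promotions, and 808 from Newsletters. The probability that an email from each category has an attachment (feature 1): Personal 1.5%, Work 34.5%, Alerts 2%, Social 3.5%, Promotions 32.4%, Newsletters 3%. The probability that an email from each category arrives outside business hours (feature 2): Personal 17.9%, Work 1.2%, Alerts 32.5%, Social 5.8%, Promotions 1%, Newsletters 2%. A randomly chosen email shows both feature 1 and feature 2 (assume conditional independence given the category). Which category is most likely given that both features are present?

Work

Unnormalized posteriors (prior × likelihood):
  Personal: 0.206 × 0.015 × 0.179 = 0.00055311
  Work: 0.1405 × 0.345 × 0.012 = 0.00058167
  Alerts: 0.072 × 0.02 × 0.325 = 0.000468
  Social: 0.132 × 0.035 × 0.058 = 0.00026796
  Promotions: 0.0455 × 0.324 × 0.01 = 0.00014742
  Newsletters: 0.404 × 0.03 × 0.02 = 0.0002424
Total = 0.00226056.
Largest term belongs to Work, so Work is most probable.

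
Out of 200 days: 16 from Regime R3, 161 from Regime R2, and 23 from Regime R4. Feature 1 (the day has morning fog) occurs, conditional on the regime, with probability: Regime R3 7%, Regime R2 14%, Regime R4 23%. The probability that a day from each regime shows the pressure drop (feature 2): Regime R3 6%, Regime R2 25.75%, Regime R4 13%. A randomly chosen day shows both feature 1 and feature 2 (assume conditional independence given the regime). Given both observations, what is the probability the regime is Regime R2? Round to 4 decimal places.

Compute prior × likelihood for every hypothesis:
  Regime R3: 0.08 × 0.07 × 0.06 = 0.000336
  Regime R2: 0.805 × 0.14 × 0.2575 = 0.02902025
  Regime R4: 0.115 × 0.23 × 0.13 = 0.0034385
Normalizing constant = 0.03279475.
P(Regime R2 | evidence) = 0.02902025 / 0.03279475 ≈ 0.8849.

0.8849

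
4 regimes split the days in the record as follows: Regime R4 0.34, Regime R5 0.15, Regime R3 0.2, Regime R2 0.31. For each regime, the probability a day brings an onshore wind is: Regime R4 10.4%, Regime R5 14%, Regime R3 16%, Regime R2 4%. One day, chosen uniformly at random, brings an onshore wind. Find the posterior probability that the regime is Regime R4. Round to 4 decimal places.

Prior × likelihood for each hypothesis:
  Regime R4: 0.34 × 0.104 = 0.03536
  Regime R5: 0.15 × 0.14 = 0.021
  Regime R3: 0.2 × 0.16 = 0.032
  Regime R2: 0.31 × 0.04 = 0.0124
Sum = 0.10076.
P(Regime R4 | evidence) = 0.03536 / 0.10076 ≈ 0.3509.

0.3509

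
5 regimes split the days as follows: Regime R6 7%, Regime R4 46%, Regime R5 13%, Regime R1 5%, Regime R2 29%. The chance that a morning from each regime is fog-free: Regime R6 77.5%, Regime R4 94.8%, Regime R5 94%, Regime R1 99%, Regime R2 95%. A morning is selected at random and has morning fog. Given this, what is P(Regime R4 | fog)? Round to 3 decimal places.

0.383

Taking complements, P(fog | each) = Regime R6 0.225, Regime R4 0.052, Regime R5 0.06, Regime R1 0.01, Regime R2 0.05.
Prior × likelihood for each hypothesis:
  Regime R6: 0.07 × 0.225 = 0.01575
  Regime R4: 0.46 × 0.052 = 0.02392
  Regime R5: 0.13 × 0.06 = 0.0078
  Regime R1: 0.05 × 0.01 = 0.0005
  Regime R2: 0.29 × 0.05 = 0.0145
Normalizing constant = 0.06247.
P(Regime R4 | evidence) = 0.02392 / 0.06247 ≈ 0.383.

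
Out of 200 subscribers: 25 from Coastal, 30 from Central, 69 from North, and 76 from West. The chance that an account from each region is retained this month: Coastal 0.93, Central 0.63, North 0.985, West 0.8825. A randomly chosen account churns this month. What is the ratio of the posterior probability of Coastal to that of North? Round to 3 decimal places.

1.691

Taking complements, P(churn | each) = Coastal 0.07, Central 0.37, North 0.015, West 0.1175.
By Bayes' rule, posterior ∝ prior × likelihood:
  Coastal: 0.125 × 0.07 = 0.00875
  Central: 0.15 × 0.37 = 0.0555
  North: 0.345 × 0.015 = 0.005175
  West: 0.38 × 0.1175 = 0.04465
Normalizing constant = 0.114075.
The ratio is 0.00875 / 0.005175 (the normalizer cancels) = 1.691.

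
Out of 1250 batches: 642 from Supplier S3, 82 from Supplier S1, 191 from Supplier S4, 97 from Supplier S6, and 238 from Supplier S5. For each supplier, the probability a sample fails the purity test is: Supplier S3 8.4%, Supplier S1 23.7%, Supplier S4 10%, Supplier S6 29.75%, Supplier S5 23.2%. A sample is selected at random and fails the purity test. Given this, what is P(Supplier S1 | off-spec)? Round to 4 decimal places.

0.1101

Compute prior × likelihood for every hypothesis:
  Supplier S3: 0.5136 × 0.084 = 0.0431424
  Supplier S1: 0.0656 × 0.237 = 0.0155472
  Supplier S4: 0.1528 × 0.1 = 0.01528
  Supplier S6: 0.0776 × 0.2975 = 0.023086
  Supplier S5: 0.1904 × 0.232 = 0.0441728
Total = 0.1412284.
P(Supplier S1 | evidence) = 0.0155472 / 0.1412284 ≈ 0.1101.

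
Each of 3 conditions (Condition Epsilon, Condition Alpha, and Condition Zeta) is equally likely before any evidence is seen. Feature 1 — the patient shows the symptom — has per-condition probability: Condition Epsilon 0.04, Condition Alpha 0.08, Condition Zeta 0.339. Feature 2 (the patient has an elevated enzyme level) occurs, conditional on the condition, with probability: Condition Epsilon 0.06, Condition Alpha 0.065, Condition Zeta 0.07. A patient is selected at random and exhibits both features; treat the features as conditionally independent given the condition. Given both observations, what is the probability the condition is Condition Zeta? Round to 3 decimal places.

0.757

With a uniform prior (1/3 each), posterior ∝ likelihood:
  Condition Epsilon: 0.04 × 0.06 = 0.0024
  Condition Alpha: 0.08 × 0.065 = 0.0052
  Condition Zeta: 0.339 × 0.07 = 0.02373
Normalizing constant = 0.03133.
P(Condition Zeta | evidence) = 0.02373 / 0.03133 ≈ 0.757.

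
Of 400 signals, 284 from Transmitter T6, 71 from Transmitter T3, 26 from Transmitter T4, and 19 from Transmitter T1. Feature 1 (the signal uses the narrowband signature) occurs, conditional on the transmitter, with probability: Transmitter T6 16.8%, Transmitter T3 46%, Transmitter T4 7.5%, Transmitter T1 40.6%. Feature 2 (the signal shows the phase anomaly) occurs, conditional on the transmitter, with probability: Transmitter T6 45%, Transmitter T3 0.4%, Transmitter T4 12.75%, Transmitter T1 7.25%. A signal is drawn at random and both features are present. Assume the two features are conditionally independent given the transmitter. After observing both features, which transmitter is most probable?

Transmitter T6

By Bayes' rule, posterior ∝ prior × likelihood:
  Transmitter T6: 0.71 × 0.168 × 0.45 = 0.053676
  Transmitter T3: 0.1775 × 0.46 × 0.004 = 0.0003266
  Transmitter T4: 0.065 × 0.075 × 0.1275 = 0.0006215625
  Transmitter T1: 0.0475 × 0.406 × 0.0725 = 0.0013981625
Sum = 0.056022325.
Largest term belongs to Transmitter T6, so Transmitter T6 is most probable.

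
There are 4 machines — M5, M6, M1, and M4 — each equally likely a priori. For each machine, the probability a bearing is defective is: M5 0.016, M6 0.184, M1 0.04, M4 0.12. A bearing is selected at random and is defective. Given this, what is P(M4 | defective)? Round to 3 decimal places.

0.333

Since the prior is uniform, the posterior is proportional to the likelihood:
  M5: 0.016
  M6: 0.184
  M1: 0.04
  M4: 0.12
Normalizing constant = 0.36.
P(M4 | evidence) = 0.12 / 0.36 ≈ 0.333.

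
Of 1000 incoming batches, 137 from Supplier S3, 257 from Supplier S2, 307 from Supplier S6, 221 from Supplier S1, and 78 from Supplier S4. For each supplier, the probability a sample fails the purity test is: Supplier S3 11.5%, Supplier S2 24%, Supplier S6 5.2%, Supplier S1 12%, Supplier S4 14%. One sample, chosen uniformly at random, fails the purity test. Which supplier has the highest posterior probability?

Compute prior × likelihood for every hypothesis:
  Supplier S3: 0.137 × 0.115 = 0.015755
  Supplier S2: 0.257 × 0.24 = 0.06168
  Supplier S6: 0.307 × 0.052 = 0.015964
  Supplier S1: 0.221 × 0.12 = 0.02652
  Supplier S4: 0.078 × 0.14 = 0.01092
Normalizing constant = 0.130839.
Largest term belongs to Supplier S2, so Supplier S2 is most probable.

Supplier S2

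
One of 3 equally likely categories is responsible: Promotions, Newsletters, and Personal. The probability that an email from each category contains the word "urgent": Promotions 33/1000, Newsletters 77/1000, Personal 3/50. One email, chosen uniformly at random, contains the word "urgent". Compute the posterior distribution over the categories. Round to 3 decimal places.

Promotions 0.194, Newsletters 0.453, Personal 0.353

Since the prior is uniform, the posterior is proportional to the likelihood:
  Promotions: 0.033
  Newsletters: 0.077
  Personal: 0.06
Total = 0.17.
P(Promotions | urgent-flag) = 0.033/0.17 ≈ 0.194
P(Newsletters | urgent-flag) = 0.077/0.17 ≈ 0.453
P(Personal | urgent-flag) = 0.06/0.17 ≈ 0.353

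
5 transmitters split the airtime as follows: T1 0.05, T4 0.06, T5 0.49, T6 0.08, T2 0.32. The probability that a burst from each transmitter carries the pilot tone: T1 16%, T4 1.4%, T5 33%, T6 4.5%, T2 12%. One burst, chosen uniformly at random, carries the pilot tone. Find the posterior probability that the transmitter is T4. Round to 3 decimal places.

By Bayes' rule, posterior ∝ prior × likelihood:
  T1: 0.05 × 0.16 = 0.008
  T4: 0.06 × 0.014 = 0.00084
  T5: 0.49 × 0.33 = 0.1617
  T6: 0.08 × 0.045 = 0.0036
  T2: 0.32 × 0.12 = 0.0384
Sum = 0.21254.
P(T4 | evidence) = 0.00084 / 0.21254 ≈ 0.004.

0.004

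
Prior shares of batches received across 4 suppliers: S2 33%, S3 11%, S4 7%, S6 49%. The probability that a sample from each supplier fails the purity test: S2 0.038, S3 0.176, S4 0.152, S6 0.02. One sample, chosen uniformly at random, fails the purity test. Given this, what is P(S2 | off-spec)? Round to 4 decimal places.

0.2396

Prior × likelihood for each hypothesis:
  S2: 0.33 × 0.038 = 0.01254
  S3: 0.11 × 0.176 = 0.01936
  S4: 0.07 × 0.152 = 0.01064
  S6: 0.49 × 0.02 = 0.0098
Total = 0.05234.
P(S2 | evidence) = 0.01254 / 0.05234 ≈ 0.2396.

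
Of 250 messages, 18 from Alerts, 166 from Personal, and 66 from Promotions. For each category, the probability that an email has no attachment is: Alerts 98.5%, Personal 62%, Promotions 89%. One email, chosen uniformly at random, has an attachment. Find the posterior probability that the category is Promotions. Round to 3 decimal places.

Taking complements, P(attachment | each) = Alerts 0.015, Personal 0.38, Promotions 0.11.
By Bayes' rule, posterior ∝ prior × likelihood:
  Alerts: 0.072 × 0.015 = 0.00108
  Personal: 0.664 × 0.38 = 0.25232
  Promotions: 0.264 × 0.11 = 0.02904
Total = 0.28244.
P(Promotions | evidence) = 0.02904 / 0.28244 ≈ 0.103.

0.103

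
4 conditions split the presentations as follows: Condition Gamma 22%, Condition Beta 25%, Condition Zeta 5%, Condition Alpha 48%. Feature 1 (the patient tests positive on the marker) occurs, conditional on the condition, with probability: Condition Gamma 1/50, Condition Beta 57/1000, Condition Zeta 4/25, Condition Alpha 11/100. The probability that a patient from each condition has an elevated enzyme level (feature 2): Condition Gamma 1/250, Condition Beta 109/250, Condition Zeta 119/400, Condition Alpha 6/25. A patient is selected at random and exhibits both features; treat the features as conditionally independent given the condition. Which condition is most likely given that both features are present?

Prior × likelihood for each hypothesis:
  Condition Gamma: 0.22 × 0.02 × 0.004 = 0.0000176
  Condition Beta: 0.25 × 0.057 × 0.436 = 0.006213
  Condition Zeta: 0.05 × 0.16 × 0.2975 = 0.00238
  Condition Alpha: 0.48 × 0.11 × 0.24 = 0.012672
Sum = 0.0212826.
Largest term belongs to Condition Alpha, so Condition Alpha is most probable.

Condition Alpha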